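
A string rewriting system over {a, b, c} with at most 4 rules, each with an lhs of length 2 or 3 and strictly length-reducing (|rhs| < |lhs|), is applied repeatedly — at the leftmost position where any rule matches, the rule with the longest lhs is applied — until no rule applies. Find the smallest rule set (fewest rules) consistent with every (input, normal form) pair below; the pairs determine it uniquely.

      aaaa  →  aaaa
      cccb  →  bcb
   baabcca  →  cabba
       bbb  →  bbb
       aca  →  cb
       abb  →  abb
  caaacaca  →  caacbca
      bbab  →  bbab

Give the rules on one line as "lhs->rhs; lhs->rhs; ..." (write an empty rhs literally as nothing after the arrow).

  | aaaa
  | cccb => bcb
  | baabcca => cabcca => cabba
  | bbb

aca->cb; baa->ca; cc->b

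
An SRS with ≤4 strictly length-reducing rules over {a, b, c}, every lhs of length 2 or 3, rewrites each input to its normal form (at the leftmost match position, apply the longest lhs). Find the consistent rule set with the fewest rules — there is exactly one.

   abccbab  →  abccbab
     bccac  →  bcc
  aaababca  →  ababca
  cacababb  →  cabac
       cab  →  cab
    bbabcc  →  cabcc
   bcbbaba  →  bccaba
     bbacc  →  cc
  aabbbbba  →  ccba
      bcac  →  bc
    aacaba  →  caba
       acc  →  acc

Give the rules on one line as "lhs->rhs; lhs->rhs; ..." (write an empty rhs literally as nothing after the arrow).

  | abccbab
  | bccac => bcc
  | aaababca => ababca
  | cacababb => cababb => cabac

aa->; bb->c; cac->c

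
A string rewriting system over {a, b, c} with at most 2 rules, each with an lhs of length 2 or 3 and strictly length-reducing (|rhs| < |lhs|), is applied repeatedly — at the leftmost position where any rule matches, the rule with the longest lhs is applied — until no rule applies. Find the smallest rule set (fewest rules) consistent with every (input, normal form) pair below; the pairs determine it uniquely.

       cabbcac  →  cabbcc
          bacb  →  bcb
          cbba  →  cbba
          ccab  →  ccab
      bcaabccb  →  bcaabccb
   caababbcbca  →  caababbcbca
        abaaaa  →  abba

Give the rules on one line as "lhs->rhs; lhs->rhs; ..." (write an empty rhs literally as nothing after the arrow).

aaa->b; ac->c

  | cabbcac => cabbcc
  | bacb => bcb
  | cbba
  | ccab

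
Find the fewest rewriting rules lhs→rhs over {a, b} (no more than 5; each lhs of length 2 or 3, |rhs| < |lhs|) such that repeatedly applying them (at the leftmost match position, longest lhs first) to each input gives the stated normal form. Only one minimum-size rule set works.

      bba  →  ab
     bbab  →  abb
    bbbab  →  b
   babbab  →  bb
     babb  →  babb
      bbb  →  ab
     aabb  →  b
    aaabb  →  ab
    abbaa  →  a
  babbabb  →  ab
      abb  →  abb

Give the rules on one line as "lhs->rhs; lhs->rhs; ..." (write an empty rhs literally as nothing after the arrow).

aab->; aba->; bba->ab; bbb->ab

  | bba => ab
  | bbab => abb
  | bbbab => abab => b
  | babbab => baabb => bb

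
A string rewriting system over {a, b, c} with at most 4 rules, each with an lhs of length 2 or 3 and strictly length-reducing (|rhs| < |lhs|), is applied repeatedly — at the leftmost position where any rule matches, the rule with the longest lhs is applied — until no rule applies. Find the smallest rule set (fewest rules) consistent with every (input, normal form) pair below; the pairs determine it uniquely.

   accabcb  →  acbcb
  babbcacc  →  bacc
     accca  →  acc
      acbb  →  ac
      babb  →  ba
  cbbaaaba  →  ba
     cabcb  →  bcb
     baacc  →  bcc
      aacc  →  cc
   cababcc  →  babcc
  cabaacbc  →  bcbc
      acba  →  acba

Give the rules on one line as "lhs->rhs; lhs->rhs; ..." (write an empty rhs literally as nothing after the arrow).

  | accabcb => acbcb
  | babbcacc => bacacc => bacc
  | accca => acc
  | acbb => ac

aa->; bb->; ca->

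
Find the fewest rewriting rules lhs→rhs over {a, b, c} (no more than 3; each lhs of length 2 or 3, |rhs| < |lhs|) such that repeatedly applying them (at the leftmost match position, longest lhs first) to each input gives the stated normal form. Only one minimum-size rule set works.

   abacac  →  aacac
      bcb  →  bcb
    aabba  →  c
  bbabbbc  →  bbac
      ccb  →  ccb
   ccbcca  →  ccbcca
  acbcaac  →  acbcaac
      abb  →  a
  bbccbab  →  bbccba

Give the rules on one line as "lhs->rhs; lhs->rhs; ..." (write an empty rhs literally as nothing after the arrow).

aaa->c; ab->a

  | abacac => aacac
  | bcb
  | aabba => aaba => aaa => c
  | bbabbbc => bbabbc => bbabc => bbac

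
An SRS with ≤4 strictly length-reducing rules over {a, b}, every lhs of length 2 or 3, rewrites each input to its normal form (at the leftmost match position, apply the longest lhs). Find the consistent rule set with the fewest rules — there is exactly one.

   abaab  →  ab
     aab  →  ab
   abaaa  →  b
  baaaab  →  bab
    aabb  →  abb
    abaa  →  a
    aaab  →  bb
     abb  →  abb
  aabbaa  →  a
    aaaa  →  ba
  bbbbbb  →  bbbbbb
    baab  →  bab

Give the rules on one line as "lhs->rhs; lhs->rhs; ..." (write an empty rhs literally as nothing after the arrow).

  | abaab => aab => ab
  | aab => ab
  | abaaa => aaa => b
  | baaaab => bbab => bab

aa->a; aaa->b; aba->a; bba->ba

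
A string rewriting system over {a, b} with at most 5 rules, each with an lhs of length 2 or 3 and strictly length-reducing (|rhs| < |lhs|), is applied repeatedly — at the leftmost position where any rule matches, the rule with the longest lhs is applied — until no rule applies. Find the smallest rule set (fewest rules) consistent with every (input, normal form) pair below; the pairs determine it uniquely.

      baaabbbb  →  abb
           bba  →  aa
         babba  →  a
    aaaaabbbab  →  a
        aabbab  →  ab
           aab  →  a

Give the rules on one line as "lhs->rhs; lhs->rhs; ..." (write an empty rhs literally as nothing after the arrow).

aab->ba; ba->a; bab->; bba->aa

  | baaabbbb => aaabbbb => ababbb => abb
  | bba => aa
  | babba => ba => a
  | aaaaabbbab => aaababbab => abaabbab => aaabbab => ababab => aab => ba => a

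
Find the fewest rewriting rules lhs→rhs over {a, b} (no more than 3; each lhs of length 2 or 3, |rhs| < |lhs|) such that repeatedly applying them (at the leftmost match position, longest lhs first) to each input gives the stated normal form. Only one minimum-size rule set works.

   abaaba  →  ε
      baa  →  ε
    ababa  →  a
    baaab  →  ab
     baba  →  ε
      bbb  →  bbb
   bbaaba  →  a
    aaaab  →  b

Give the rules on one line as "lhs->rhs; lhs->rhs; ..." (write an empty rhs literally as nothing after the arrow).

aa->; ba->a

  | abaaba => aaaba => aba => aa => ε
  | baa => aa => ε
  | ababa => aaba => ba => a
  | baaab => aaab => ab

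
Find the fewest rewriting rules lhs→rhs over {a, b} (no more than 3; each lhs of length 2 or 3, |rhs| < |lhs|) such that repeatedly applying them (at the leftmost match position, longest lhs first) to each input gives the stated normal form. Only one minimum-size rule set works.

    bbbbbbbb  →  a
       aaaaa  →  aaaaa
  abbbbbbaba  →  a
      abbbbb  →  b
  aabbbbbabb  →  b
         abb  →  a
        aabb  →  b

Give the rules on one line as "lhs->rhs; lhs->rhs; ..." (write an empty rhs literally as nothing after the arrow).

aab->; ab->b; bb->a

  | bbbbbbbb => abbbbbb => bbbbbb => abbbb => bbbb => abb => bb => a
  | aaaaa
  | abbbbbbaba => bbbbbbaba => abbbbaba => bbbbaba => abbaba => bbaba => aaba => a
  | abbbbb => bbbbb => abbb => bbb => ab => b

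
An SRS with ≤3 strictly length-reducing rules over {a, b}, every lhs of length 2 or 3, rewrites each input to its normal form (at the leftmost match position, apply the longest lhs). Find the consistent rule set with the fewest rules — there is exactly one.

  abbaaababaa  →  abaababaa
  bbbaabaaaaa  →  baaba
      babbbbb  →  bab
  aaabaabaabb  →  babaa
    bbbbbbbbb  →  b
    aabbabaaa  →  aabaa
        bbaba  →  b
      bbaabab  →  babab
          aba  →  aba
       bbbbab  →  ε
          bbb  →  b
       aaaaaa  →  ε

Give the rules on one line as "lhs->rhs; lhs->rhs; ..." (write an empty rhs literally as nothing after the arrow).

  | abbaaababaa => abaababaa
  | bbbaabaaaaa => baabaaaaa => baabbaa => baaba
  | babbbbb => babbb => bab
  | aaabaabaabb => bbaabaabb => babaabb => babaa

aaa->b; bb->; bba->b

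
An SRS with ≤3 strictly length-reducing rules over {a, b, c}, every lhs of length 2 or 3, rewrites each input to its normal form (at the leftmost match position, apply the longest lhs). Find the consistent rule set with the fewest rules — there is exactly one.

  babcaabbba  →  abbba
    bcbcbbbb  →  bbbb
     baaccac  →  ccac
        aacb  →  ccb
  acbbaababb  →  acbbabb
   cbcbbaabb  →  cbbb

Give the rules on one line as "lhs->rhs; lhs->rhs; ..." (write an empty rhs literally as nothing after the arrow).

aa->c; bc->

  | babcaabbba => baaabbba => bcabbba => abbba
  | bcbcbbbb => bcbbbb => bbbb
  | baaccac => bcccac => ccac
  | aacb => ccb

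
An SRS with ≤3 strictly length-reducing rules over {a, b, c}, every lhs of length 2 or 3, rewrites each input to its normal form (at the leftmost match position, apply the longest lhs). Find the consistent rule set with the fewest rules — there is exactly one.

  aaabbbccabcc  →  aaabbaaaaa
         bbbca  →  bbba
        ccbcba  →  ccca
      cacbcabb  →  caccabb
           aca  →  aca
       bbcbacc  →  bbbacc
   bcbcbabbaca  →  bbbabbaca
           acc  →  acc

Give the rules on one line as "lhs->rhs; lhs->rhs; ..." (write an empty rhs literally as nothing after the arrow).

  | aaabbbccabcc => aaabbaaabcc => aaabbaaaaa
  | bbbca => bbba
  | ccbcba => cccba => ccca
  | cacbcabb => caccabb

bc->b; bcc->aa; cb->c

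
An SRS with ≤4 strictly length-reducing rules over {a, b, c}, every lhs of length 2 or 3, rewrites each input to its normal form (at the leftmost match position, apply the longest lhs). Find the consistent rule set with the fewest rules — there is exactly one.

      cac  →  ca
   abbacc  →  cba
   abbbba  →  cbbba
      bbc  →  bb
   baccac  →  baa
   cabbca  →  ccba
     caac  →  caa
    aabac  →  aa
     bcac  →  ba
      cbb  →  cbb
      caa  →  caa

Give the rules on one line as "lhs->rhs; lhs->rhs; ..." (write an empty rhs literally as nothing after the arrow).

ab->c; ac->a; bc->b

  | cac => ca
  | abbacc => cbacc => cbac => cba
  | abbbba => cbbba
  | bbc => bb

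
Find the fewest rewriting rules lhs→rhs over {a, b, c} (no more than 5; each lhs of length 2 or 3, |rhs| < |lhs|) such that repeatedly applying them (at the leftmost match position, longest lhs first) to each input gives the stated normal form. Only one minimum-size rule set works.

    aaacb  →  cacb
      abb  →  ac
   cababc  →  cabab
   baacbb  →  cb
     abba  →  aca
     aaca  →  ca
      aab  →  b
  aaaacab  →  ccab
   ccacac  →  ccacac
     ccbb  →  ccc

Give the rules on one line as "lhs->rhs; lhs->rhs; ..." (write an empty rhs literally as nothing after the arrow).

aa->; aaa->ca; bb->c; bc->b

  | aaacb => cacb
  | abb => ac
  | cababc => cabab
  | baacbb => bcbb => bbb => cb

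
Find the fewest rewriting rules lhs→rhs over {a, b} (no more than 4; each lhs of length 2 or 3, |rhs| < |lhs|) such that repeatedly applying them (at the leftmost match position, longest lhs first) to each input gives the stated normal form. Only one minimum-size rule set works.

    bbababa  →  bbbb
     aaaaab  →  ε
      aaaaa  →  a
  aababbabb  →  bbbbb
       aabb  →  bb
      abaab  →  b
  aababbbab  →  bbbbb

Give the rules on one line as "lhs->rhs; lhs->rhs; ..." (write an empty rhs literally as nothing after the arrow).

aa->; ab->; ba->b

  | bbababa => bbbaba => bbbba => bbbb
  | aaaaab => aaab => ab => ε
  | aaaaa => aaa => a
  | aababbabb => babbabb => bbbabb => bbbbb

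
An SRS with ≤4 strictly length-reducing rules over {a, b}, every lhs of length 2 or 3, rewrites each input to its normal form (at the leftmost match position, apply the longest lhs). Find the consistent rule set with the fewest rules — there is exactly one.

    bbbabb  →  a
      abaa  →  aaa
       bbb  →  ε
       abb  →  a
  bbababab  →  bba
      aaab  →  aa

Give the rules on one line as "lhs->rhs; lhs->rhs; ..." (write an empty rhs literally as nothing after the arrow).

  | bbbabb => abb => ab => a
  | abaa => aaa
  | bbb => ε
  | abb => ab => a

aab->a; ab->a; bbb->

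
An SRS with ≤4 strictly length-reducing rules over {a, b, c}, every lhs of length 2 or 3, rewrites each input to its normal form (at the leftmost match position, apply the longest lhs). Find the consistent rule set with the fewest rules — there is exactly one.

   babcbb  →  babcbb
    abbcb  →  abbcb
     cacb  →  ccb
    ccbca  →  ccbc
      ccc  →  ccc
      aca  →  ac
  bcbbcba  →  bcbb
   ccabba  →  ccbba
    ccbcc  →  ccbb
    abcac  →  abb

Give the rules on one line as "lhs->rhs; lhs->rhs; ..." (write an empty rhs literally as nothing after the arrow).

bcc->bb; ca->c; cba->

  | babcbb
  | abbcb
  | cacb => ccb
  | ccbca => ccbc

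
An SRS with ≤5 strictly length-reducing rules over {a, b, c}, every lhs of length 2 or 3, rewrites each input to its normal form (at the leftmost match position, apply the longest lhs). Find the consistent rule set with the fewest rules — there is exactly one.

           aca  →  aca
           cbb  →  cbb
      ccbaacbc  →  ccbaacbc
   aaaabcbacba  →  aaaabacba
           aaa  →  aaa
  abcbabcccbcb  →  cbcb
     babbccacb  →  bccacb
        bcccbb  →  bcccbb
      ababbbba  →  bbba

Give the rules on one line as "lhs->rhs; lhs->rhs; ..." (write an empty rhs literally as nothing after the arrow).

  | aca
  | cbb
  | ccbaacbc
  | aaaabcbacba => aaaabacba

abb->bb; abc->a; acc->; bab->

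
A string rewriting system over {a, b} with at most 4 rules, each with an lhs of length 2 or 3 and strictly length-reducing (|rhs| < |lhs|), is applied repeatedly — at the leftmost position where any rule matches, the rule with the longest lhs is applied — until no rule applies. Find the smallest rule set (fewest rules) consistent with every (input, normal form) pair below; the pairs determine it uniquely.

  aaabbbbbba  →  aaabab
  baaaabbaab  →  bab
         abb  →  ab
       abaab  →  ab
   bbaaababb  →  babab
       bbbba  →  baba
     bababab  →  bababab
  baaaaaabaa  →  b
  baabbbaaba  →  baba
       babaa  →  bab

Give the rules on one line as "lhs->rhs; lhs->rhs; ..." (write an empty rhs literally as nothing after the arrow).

  | aaabbbbbba => aaababbba => aaababaa => aaabab
  | baaaabbaab => baabbaab => bbbaab => baaab => bab
  | abb => ab
  | abaab => abb => ab

baa->b; bb->b; bbb->ba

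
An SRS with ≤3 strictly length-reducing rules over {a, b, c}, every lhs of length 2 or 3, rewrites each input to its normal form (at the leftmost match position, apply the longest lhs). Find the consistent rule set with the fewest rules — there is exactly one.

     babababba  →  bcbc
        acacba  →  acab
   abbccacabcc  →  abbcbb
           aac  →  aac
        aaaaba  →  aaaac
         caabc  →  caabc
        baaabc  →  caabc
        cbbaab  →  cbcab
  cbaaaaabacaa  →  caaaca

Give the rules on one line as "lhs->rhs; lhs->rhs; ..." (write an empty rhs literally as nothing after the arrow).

  | babababba => cbababba => ccbabba => bbabba => bcbba => bcbc
  | acacba => acacc => acab
  | abbccacabcc => abbbacabcc => abbccabcc => abbbabcc => abbcbcc => abbcbb
  | aac

ba->c; cc->b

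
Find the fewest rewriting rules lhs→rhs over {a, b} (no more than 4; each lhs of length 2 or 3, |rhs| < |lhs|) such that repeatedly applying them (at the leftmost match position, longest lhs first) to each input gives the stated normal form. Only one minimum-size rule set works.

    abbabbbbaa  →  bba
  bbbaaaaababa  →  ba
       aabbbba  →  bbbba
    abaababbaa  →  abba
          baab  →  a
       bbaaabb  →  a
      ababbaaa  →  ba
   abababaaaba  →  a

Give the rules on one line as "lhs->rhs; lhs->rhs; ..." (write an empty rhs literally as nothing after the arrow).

  | abbabbbbaa => ababbbaa => aabbaa => bbaa => bba
  | bbbaaaaababa => bbbaaaababa => bbbaaababa => bbbaababa => bbbababa => bbaaba => bbaba => baa => ba
  | aabbbba => bbbba
  | abaababbaa => abababbaa => aaabbaa => abbaa => abba

aa->; baa->ba; bab->a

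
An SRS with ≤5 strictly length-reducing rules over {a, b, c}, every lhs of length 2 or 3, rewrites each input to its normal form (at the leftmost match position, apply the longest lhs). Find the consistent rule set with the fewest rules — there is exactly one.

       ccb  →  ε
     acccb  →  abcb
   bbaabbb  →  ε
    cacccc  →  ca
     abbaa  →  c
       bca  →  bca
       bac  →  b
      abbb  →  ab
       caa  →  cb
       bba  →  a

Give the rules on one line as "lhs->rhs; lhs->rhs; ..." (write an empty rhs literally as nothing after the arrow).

  | ccb => bb => ε
  | acccb => abcb
  | bbaabbb => aabbb => bbbb => bb => ε
  | cacccc => cabcc => cabb => ca

aa->b; ba->c; bb->; cc->b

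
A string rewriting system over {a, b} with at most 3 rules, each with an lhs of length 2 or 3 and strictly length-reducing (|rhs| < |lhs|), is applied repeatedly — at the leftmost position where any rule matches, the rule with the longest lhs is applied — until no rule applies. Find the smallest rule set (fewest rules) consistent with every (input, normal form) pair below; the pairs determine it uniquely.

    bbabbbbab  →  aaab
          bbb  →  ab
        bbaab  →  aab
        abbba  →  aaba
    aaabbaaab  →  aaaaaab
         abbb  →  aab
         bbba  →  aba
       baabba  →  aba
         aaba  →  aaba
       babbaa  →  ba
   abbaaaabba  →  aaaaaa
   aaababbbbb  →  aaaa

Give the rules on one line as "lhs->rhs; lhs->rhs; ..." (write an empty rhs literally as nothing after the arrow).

  | bbabbbbab => abbbbab => aabbab => aaab
  | bbb => ab
  | bbaab => aab
  | abbba => aaba

baa->b; bb->; bbb->ab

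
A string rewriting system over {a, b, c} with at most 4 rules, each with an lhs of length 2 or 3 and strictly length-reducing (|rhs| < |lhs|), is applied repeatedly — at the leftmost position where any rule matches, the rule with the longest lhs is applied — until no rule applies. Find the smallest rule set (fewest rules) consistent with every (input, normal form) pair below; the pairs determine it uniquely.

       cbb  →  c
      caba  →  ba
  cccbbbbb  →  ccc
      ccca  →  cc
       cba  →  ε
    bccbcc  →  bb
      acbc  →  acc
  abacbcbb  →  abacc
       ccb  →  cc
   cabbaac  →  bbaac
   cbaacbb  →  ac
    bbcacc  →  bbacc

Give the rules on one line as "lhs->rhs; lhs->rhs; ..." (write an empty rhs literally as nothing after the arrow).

bc->b; ca->; cb->c

  | cbb => cb => c
  | caba => ba
  | cccbbbbb => cccbbbb => cccbbb => cccbb => cccb => ccc
  | ccca => cc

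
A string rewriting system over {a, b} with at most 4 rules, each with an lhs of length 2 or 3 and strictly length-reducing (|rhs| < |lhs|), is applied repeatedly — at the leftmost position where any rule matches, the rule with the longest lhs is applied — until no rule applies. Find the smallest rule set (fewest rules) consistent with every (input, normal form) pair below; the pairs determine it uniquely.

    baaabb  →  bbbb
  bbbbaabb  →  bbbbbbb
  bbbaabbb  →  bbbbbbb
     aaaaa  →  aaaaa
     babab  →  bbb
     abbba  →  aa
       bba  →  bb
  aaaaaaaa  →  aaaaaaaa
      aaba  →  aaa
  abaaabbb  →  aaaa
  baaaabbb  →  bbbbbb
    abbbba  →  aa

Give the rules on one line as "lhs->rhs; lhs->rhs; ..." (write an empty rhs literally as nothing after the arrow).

ab->a; ba->b; baa->bb

  | baaabb => bbabb => bbbb
  | bbbbaabb => bbbbbbb
  | bbbaabbb => bbbbbbb
  | aaaaa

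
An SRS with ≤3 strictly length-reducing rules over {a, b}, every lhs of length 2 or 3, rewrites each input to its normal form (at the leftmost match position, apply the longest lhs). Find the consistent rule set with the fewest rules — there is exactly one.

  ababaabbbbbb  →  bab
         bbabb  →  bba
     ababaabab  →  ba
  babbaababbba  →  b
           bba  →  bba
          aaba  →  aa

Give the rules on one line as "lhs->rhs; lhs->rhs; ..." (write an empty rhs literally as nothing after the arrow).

  | ababaabbbbbb => baabbbbbb => babbbbb => babbb => bab
  | bbabb => bba
  | ababaabab => baabab => baab => ba
  | babbaababbba => baaababbba => baaabbba => baabba => baba => b

aab->a; aba->; abb->a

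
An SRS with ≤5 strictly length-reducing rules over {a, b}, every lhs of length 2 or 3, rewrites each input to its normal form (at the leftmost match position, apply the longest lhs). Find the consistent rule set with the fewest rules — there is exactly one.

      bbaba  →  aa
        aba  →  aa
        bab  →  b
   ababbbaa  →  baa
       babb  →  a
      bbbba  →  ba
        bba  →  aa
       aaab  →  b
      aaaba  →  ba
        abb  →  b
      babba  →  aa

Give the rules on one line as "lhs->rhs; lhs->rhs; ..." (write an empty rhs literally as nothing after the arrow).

  | bbaba => aaba => bba => aa
  | aba => aa
  | bab => b
  | ababbbaa => aabbbaa => bbbbaa => abbaa => baa

aab->bb; ab->; aba->aa; bb->a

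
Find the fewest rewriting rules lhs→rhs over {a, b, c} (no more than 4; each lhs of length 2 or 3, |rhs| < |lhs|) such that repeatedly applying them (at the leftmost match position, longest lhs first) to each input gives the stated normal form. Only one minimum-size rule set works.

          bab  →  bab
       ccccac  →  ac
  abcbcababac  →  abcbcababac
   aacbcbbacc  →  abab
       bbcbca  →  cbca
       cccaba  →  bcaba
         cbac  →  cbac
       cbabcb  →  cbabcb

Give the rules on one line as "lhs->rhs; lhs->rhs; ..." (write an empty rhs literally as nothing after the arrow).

acb->c; bb->; cc->b

  | bab
  | ccccac => bccac => bbac => ac
  | abcbcababac
  | aacbcbbacc => accbbacc => abbbacc => abacc => abab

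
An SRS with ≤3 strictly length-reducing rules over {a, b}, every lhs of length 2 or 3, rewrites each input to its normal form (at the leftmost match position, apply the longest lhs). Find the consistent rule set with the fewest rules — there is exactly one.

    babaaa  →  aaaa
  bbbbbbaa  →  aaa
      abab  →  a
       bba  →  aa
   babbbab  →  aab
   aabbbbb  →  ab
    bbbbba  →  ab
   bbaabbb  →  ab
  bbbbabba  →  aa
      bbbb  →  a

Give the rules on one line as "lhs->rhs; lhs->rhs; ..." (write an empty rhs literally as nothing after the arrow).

  | babaaa => bbaaa => aaaa
  | bbbbbbaa => abbbbaa => bbbbaa => abbaa => bbaa => aaa
  | abab => abb => bb => a
  | bba => aa

abb->bb; ba->b; bb->a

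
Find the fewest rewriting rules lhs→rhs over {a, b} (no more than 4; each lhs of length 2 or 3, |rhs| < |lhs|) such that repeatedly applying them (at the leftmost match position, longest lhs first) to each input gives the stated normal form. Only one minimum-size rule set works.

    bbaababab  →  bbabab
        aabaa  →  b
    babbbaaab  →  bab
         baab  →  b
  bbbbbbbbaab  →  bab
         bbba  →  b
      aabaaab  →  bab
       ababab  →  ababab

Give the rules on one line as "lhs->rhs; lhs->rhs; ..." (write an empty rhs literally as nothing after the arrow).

  | bbaababab => bbabab
  | aabaa => bbaa => b
  | babbbaaab => baaaaab => aaab => bab
  | baab => b

aa->b; baa->; bbb->a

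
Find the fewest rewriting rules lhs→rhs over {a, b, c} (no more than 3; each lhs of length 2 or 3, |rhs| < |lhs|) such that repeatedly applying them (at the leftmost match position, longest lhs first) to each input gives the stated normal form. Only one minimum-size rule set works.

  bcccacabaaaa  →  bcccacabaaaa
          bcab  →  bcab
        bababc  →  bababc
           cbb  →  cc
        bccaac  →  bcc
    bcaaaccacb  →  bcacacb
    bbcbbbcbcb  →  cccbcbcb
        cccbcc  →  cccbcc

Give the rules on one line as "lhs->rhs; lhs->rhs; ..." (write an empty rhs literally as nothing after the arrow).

aac->; bb->c

  | bcccacabaaaa
  | bcab
  | bababc
  | cbb => cc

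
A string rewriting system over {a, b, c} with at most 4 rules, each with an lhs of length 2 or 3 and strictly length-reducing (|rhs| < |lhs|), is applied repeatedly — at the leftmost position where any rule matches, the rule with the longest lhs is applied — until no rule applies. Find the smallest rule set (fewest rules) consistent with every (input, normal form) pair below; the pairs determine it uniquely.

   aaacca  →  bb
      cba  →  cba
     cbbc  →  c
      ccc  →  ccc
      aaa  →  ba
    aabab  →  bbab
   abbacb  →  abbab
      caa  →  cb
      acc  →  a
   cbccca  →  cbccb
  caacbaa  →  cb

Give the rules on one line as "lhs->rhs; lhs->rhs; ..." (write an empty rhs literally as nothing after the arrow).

aa->b; ac->a; cbb->; cca->cb

  | aaacca => bacca => baca => baa => bb
  | cba
  | cbbc => c
  | ccc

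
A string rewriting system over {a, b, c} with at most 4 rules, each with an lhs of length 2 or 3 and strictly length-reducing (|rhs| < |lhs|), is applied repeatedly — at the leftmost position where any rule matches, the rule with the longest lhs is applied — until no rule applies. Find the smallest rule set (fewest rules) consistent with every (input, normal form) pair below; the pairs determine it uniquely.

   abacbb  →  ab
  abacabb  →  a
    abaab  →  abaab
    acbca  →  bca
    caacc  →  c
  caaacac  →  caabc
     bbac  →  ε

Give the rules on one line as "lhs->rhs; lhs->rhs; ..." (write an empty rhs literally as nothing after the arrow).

ac->; aca->b; bb->

  | abacbb => abbb => ab
  | abacabb => abbbb => abb => a
  | abaab
  | acbca => bca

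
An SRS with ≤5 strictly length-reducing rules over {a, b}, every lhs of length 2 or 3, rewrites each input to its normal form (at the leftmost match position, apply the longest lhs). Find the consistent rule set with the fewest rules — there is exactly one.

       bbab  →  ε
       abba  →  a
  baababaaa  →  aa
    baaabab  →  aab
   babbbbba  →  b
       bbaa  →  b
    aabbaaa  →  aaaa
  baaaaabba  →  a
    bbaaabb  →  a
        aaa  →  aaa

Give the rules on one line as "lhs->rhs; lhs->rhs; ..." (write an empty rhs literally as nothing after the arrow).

abb->; ba->; baa->ba; bab->a

  | bbab => ba => ε
  | abba => a
  | baababaaa => bababaaa => aabaaa => aabaa => aaba => aa
  | baaabab => baabab => babab => aab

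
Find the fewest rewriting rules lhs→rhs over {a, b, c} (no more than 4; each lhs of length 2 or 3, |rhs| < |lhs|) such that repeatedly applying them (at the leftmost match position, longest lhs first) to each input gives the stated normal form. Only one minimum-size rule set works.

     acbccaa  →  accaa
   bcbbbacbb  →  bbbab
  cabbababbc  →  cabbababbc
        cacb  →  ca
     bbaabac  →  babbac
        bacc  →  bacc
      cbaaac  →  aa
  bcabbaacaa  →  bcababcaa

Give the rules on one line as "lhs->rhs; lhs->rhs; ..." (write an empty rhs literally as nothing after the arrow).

  | acbccaa => accaa
  | bcbbbacbb => bbbacbb => bbbab
  | cabbababbc
  | cacb => ca

aac->a; baa->ab; cb->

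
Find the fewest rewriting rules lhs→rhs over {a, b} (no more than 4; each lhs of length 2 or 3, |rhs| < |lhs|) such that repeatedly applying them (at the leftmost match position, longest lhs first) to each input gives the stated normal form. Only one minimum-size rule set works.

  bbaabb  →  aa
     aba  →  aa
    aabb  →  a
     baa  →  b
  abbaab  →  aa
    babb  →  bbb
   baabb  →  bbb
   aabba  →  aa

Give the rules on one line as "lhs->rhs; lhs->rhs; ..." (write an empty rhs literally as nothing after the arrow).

  | bbaabb => aaabb => aa
  | aba => aa
  | aabb => a
  | baa => ba => b

ab->a; abb->; ba->b; bba->aa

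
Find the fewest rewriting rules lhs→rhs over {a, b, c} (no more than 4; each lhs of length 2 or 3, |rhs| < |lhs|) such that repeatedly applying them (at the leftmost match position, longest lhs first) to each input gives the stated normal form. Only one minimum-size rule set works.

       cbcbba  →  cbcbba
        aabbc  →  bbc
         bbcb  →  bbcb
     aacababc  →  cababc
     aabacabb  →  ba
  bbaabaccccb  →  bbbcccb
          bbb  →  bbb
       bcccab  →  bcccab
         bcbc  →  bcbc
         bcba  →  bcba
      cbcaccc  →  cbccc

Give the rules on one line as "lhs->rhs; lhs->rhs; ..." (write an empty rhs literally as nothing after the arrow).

  | cbcbba
  | aabbc => bbc
  | bbcb
  | aacababc => cababc

aa->; abb->a; ac->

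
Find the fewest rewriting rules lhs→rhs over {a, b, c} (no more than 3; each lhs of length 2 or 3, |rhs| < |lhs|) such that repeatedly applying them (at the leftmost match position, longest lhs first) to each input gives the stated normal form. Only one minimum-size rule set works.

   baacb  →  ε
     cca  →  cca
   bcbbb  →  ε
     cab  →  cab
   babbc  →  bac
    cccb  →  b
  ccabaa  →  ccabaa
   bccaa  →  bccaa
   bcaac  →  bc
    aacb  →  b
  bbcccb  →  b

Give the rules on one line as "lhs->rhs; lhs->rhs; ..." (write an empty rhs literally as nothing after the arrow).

  | baacb => bb => ε
  | cca
  | bcbbb => bbbb => bb => ε
  | cab

aac->; bb->; cb->b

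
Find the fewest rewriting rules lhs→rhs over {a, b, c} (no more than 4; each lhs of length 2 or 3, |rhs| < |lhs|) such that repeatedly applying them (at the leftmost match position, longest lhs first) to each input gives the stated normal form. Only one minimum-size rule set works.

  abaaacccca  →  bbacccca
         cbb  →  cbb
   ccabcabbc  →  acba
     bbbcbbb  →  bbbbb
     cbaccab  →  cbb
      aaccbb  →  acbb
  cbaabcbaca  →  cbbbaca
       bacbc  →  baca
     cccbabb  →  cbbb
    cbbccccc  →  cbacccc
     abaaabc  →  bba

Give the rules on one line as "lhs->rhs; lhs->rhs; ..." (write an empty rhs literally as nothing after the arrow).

  | abaaacccca => baaacccca => bbacccca
  | cbb
  | ccabcabbc => ccbcabbc => acabbc => acbbc => acba
  | bbbcbbb => bbabbb => bbbbb

aa->b; ab->b; bc->a; ccb->a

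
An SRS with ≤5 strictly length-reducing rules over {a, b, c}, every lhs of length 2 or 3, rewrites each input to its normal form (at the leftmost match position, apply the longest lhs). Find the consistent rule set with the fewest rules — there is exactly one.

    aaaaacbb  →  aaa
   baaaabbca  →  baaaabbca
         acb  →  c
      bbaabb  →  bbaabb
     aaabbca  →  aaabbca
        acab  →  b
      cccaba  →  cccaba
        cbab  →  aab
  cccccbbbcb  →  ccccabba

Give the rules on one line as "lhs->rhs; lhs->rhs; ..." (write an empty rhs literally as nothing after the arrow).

  | aaaaacbb => aaaacb => aaac => aaa
  | baaaabbca
  | acb => c
  | bbaabb

ac->a; aca->; acb->c; cb->a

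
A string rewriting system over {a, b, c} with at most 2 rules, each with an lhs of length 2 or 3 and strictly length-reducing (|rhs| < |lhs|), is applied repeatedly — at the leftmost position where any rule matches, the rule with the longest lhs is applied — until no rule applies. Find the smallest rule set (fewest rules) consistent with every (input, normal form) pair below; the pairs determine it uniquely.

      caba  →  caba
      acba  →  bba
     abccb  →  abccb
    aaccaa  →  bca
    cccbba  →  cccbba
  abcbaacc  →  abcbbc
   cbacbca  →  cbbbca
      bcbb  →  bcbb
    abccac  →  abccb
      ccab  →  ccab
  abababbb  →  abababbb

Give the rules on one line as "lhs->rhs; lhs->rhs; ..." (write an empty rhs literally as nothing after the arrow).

  | caba
  | acba => bba
  | abccb
  | aaccaa => accaa => bcaa => bca

aa->a; ac->b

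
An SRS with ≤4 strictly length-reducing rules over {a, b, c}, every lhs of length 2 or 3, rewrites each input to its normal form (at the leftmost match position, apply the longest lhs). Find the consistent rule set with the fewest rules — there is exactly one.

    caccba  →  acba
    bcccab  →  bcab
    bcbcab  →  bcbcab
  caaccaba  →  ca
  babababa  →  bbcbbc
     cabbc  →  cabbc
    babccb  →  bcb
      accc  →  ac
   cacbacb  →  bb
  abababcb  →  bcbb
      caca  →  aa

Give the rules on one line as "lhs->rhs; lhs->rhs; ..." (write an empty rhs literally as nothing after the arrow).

aba->bc; abc->; cac->a; cc->

  | caccba => acba
  | bcccab => bcab
  | bcbcab
  | caaccaba => caaaba => caabc => ca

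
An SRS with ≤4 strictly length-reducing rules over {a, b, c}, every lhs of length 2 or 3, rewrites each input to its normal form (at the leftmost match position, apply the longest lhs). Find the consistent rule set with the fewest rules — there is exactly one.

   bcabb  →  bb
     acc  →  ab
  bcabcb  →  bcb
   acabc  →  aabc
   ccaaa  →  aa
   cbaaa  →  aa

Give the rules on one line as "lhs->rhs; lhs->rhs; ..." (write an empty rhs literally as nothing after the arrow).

  | bcabb => babb => bb
  | acc => ab
  | bcabcb => babcb => bcb
  | acabc => aabc

ba->; ca->a; cc->b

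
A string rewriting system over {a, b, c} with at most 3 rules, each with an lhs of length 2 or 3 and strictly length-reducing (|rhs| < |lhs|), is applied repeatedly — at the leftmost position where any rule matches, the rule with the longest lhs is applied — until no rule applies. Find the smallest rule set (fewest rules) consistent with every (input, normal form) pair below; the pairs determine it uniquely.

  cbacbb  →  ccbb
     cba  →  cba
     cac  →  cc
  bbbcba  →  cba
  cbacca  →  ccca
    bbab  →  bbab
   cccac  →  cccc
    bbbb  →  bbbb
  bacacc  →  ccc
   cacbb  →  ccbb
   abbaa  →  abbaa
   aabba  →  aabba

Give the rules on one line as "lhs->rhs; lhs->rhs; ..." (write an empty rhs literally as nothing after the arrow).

ac->c; bc->c

  | cbacbb => cbcbb => ccbb
  | cba
  | cac => cc
  | bbbcba => bbcba => bcba => cba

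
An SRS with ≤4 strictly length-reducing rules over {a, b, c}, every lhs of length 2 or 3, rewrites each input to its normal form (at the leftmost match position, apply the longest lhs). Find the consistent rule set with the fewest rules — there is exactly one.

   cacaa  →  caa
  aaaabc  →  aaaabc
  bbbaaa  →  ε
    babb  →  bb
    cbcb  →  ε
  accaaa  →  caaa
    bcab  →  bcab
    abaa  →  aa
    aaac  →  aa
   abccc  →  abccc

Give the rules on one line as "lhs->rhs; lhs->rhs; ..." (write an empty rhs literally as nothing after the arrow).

  | cacaa => caa
  | aaaabc
  | bbbaaa => bbaa => ba => ε
  | babb => bb

ac->; ba->; cb->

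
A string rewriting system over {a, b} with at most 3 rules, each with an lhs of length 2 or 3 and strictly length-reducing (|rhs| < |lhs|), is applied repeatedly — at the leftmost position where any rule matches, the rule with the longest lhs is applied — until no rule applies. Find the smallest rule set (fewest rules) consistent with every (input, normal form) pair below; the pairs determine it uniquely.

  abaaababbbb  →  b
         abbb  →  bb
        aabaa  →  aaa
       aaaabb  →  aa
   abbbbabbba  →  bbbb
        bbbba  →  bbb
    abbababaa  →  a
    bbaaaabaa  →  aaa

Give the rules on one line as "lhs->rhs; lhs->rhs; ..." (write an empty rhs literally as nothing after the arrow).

  | abaaababbbb => aaababbbb => aaabbbb => aabbb => abb => b
  | abbb => bb
  | aabaa => aaa
  | aaaabb => aaab => aa

ab->; ba->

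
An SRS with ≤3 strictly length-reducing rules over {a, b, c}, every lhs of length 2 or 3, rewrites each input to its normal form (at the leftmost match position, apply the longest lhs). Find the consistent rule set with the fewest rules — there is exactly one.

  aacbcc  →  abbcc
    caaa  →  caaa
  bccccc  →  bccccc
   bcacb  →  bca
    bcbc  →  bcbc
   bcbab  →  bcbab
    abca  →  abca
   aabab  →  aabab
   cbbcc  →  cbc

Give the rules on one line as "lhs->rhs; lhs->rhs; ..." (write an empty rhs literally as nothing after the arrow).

  | aacbcc => abbcc
  | caaa
  | bccccc
  | bcacb => bcbb => bca

ac->b; cbb->ca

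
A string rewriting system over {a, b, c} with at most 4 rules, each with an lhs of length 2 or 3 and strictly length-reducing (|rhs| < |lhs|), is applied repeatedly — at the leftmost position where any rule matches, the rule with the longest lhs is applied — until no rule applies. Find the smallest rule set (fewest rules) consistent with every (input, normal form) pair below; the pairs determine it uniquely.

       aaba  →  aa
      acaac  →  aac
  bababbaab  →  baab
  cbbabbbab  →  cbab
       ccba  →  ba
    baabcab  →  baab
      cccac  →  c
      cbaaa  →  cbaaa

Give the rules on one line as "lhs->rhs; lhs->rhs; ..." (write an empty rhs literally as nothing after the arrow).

aba->a; bb->b; ca->; cc->

  | aaba => aa
  | acaac => aac
  | bababbaab => babbaab => babaab => baab
  | cbbabbbab => cbabbbab => cbabbab => cbabab => cbab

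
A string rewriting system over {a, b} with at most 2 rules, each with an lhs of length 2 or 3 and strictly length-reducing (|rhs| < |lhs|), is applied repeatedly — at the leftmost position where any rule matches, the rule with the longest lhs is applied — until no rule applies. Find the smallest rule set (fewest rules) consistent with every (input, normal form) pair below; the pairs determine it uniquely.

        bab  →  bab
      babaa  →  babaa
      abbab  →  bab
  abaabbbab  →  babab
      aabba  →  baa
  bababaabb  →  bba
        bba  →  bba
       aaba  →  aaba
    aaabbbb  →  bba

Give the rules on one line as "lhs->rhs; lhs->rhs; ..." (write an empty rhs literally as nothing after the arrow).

aaa->ba; abb->aa

  | bab
  | babaa
  | abbab => aaab => bab
  | abaabbbab => abaaabab => abbabab => aaabab => babab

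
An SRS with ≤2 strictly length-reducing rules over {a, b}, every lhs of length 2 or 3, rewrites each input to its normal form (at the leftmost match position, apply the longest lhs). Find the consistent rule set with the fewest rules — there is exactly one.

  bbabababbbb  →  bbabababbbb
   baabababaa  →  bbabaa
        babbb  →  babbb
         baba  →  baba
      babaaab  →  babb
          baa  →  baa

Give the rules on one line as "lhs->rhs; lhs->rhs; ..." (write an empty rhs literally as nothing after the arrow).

aaa->; aab->aa

  | bbabababbbb
  | baabababaa => baaababaa => bbabaa
  | babbb
  | baba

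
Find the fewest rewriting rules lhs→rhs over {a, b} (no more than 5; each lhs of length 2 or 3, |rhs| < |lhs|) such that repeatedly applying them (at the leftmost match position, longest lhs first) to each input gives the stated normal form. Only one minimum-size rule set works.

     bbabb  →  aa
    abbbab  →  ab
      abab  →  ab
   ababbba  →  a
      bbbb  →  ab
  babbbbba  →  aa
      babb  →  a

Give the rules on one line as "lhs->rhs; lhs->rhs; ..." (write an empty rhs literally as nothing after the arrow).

  | bbabb => aabb => aa
  | abbbab => abab => ab
  | abab => ab
  | ababbba => abbba => aba => a

abb->a; ba->; bb->a; bbb->a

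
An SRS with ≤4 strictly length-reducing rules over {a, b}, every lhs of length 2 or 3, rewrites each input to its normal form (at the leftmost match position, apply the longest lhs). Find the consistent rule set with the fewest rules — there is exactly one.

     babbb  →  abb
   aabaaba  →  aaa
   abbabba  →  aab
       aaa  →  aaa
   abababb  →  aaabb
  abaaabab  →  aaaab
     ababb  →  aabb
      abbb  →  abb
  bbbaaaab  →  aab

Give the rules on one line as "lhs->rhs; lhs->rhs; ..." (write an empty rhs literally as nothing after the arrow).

ba->; bab->ab; bbb->bb

  | babbb => abbb => abb
  | aabaaba => aaaba => aaa
  | abbabba => ababba => aabba => aab
  | aaa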